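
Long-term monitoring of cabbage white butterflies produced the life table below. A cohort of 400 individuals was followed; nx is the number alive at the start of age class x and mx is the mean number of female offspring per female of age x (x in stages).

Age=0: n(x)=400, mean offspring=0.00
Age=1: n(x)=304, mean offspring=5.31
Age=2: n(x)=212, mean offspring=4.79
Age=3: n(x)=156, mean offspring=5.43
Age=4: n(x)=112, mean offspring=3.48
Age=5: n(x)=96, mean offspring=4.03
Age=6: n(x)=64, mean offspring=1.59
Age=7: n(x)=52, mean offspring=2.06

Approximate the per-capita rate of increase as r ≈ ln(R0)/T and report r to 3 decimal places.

lx = nx/n0 = nx/400: 1, 0.76, 0.53, 0.39, 0.28, 0.24, 0.16, 0.13
R0 = Σ lx·mx = 0 + 4.0356 + 2.5387 + 2.1177 + 0.9744 + 0.9672 + 0.2544 + 0.2678 = 11.1558
Σ x·lx·mx = 27.6007; T = 27.6007/11.1558 = 2.47411…
r ≈ ln(R0)/T = ln(11.1558)/2.47411… = 0.97488… → 0.975

0.975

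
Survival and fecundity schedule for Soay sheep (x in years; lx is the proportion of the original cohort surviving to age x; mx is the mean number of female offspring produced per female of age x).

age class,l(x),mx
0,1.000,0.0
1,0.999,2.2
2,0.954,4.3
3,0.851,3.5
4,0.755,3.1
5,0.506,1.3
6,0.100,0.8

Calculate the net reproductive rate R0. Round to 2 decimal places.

12.36

lx·mx by age: 0, 2.1978, 4.1022, 2.9785, 2.3405, 0.6578, 0.08
R0 = Σ lx·mx = 12.3568 → 12.36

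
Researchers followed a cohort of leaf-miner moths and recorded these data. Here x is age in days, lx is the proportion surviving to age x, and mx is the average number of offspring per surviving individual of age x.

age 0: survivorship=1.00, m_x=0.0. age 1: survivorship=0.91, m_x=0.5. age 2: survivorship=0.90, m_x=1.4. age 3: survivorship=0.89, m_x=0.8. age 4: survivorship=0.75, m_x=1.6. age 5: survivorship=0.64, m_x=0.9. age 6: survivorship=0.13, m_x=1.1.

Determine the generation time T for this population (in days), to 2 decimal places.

lx·mx: 0, 0.455, 1.26, 0.712, 1.2, 0.576, 0.143 → R0 = 4.346
x·lx·mx: 0, 0.455, 2.52, 2.136, 4.8, 2.88, 0.858 → Σ = 13.649
T = 13.649 / 4.346 = 3.140589… → 3.14

3.14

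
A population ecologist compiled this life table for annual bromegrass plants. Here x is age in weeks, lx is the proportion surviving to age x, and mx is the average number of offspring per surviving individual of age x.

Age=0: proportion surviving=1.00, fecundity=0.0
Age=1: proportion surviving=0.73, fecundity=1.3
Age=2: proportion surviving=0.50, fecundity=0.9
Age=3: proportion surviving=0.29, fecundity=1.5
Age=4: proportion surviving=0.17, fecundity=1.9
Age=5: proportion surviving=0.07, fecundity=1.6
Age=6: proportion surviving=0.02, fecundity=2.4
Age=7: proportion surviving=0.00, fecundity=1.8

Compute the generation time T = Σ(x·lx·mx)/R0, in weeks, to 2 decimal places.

lx·mx: 0, 0.949, 0.45, 0.435, 0.323, 0.112, 0.048, 0 → R0 = 2.317
x·lx·mx: 0, 0.949, 0.9, 1.305, 1.292, 0.56, 0.288, 0 → Σ = 5.294
T = 5.294 / 2.317 = 2.284851… → 2.28

2.28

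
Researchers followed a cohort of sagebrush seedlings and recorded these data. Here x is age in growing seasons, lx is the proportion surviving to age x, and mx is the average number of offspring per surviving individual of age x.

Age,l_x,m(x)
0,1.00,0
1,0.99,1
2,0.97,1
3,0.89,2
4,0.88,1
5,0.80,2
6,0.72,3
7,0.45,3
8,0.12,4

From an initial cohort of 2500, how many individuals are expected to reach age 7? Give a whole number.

Expected survivors = N0 · l_7 = 2500 × 0.45 = 1125 → 1125

1125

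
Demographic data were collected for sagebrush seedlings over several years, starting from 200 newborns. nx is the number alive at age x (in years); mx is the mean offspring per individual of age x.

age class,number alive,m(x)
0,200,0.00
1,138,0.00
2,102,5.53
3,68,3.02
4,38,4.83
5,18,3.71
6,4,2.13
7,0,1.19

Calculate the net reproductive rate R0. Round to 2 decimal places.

5.14

lx = nx/n0 = nx/200: 1, 0.69, 0.51, 0.34, 0.19, 0.09, 0.02, 0
lx·mx by age: 0, 0, 2.8203, 1.0268, 0.9177, 0.3339, 0.0426, 0
R0 = Σ lx·mx = 5.1413 → 5.14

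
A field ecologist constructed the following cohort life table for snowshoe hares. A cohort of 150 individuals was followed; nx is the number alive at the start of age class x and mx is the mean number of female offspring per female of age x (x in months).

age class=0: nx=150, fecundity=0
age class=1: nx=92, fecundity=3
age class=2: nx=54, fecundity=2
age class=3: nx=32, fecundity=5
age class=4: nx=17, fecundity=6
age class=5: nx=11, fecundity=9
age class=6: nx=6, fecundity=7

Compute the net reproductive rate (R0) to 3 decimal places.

lx = nx/n0 = nx/150: 1, 0.61333…, 0.36, 0.21333…, 0.11333…, 0.07333…, 0.04
lx·mx by age: 0, 1.84…, 0.72, 1.066667…, 0.68…, 0.66…, 0.28
R0 = Σ lx·mx = 5.246667… → 5.247

5.247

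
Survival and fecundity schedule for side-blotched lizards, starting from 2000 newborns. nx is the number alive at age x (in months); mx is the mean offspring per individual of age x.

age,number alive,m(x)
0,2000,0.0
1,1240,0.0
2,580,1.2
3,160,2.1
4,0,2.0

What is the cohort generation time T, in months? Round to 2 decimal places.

lx = nx/n0 = nx/2000: 1, 0.62, 0.29, 0.08, 0
lx·mx: 0, 0, 0.348, 0.168, 0 → R0 = 0.516
x·lx·mx: 0, 0, 0.696, 0.504, 0 → Σ = 1.2
T = 1.2 / 0.516 = 2.325581… → 2.33

2.33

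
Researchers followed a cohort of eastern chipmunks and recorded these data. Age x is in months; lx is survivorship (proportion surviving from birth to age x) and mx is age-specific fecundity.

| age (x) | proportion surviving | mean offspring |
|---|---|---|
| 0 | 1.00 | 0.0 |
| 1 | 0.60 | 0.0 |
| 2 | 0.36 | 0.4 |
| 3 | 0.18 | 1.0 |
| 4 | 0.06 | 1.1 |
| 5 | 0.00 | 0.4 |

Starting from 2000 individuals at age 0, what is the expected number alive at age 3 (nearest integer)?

360

Expected survivors = N0 · l_3 = 2000 × 0.18 = 360 → 360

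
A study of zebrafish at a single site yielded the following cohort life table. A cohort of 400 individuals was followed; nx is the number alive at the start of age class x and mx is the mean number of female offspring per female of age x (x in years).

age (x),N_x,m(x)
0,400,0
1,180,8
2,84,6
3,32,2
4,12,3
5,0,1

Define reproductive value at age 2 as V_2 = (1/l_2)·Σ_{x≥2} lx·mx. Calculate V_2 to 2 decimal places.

lx = nx/n0 = nx/400: 1, 0.45, 0.21, 0.08, 0.03, 0
lx·mx for x ≥ 2: 1.26, 0.16, 0.09, 0 → sum = 1.51
V_2 = 1.51 / l_2 = 1.51 / 0.21 = 7.190476… → 7.19

7.19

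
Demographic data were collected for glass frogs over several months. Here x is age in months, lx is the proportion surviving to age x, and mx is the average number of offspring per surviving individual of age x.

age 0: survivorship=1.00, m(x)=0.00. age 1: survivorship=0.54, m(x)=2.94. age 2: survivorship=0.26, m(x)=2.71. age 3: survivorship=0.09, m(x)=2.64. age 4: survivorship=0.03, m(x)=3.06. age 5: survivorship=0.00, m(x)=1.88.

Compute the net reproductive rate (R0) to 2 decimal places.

2.62

lx·mx by age: 0, 1.5876, 0.7046, 0.2376, 0.0918, 0
R0 = Σ lx·mx = 2.6216 → 2.62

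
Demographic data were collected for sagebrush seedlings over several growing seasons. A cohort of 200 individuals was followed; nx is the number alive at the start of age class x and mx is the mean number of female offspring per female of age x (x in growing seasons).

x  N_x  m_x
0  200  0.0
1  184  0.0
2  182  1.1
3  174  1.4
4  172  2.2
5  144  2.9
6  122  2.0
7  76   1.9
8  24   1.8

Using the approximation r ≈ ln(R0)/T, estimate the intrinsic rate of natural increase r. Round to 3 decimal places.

0.470

lx = nx/n0 = nx/200: 1, 0.92, 0.91, 0.87, 0.86, 0.72, 0.61, 0.38, 0.12
R0 = Σ lx·mx = 0 + 0 + 1.001 + 1.218 + 1.892 + 2.088 + 1.22 + 0.722 + 0.216 = 8.357
Σ x·lx·mx = 37.766; T = 37.766/8.357 = 4.51909…
r ≈ ln(R0)/T = ln(8.357)/4.51909… = 0.46981… → 0.470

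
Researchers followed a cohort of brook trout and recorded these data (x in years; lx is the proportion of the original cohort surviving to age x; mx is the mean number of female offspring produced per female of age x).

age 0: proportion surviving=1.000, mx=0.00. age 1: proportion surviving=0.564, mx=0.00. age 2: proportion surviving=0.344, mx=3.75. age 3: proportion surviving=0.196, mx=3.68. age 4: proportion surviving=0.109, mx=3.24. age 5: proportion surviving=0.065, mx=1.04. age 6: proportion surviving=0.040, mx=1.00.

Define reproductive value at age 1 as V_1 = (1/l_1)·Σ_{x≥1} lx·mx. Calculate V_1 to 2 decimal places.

4.38

lx·mx for x ≥ 1: 0, 1.29, 0.72128, 0.35316, 0.0676, 0.04 → sum = 2.47204
V_1 = 2.47204 / l_1 = 2.47204 / 0.564 = 4.38305… → 4.38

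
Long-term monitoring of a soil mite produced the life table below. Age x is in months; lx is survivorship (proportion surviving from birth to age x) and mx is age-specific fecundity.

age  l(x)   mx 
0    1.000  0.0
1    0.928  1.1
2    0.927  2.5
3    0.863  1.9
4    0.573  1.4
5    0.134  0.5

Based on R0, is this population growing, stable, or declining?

growing

R0 = Σ lx·mx = 0 + 1.0208 + 2.3175 + 1.6397 + 0.8022 + 0.067 = 5.8472
R0 > 1, so the population is growing.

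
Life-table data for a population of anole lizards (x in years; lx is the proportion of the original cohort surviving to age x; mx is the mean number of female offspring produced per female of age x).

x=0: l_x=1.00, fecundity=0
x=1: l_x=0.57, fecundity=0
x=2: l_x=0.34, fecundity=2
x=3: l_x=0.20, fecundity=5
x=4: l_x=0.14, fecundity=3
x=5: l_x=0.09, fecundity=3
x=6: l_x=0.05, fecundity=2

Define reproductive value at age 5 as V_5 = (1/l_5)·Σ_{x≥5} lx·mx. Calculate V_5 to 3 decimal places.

lx·mx for x ≥ 5: 0.27, 0.1 → sum = 0.37
V_5 = 0.37 / l_5 = 0.37 / 0.09 = 4.111111… → 4.111

4.111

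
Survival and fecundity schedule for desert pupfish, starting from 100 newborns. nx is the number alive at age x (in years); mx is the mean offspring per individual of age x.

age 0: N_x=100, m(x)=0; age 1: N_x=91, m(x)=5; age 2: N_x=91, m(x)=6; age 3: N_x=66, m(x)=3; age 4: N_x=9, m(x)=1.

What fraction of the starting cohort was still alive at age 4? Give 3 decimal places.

l_4 = n_4/n_0 = 9/100 = 0.09 → 0.090

0.090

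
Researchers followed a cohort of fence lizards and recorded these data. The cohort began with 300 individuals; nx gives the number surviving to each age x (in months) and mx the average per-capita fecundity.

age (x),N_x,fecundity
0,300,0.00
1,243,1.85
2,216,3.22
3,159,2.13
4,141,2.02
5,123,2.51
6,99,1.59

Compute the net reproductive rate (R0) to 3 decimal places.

lx = nx/n0 = nx/300: 1, 0.81, 0.72, 0.53, 0.47, 0.41, 0.33
lx·mx by age: 0, 1.4985, 2.3184, 1.1289, 0.9494, 1.0291, 0.5247
R0 = Σ lx·mx = 7.449 → 7.449

7.449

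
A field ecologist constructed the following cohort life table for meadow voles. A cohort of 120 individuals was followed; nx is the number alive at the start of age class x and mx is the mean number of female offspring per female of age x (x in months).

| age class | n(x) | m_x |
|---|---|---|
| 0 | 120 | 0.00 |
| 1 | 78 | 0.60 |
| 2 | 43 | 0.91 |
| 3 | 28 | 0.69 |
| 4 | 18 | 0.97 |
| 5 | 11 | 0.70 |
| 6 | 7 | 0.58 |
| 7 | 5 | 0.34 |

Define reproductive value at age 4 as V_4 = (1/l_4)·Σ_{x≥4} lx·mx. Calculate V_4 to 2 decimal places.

1.72

lx = nx/n0 = nx/120: 1, 0.65, 0.35833…, 0.23333…, 0.15, 0.09167…, 0.05833…, 0.04167…
lx·mx for x ≥ 4: 0.1455, 0.064167…, 0.033833…, 0.014167… → sum = 0.257667…
V_4 = 0.257667… / l_4 = 0.257667… / 0.15 = 1.717778… → 1.72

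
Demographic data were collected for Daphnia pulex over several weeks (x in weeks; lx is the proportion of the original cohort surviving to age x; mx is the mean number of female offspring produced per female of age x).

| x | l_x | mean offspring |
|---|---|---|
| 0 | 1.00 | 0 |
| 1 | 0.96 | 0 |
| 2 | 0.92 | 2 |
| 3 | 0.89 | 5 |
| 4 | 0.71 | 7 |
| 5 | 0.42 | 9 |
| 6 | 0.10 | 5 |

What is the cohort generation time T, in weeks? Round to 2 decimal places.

lx·mx: 0, 0, 1.84, 4.45, 4.97, 3.78, 0.5 → R0 = 15.54
x·lx·mx: 0, 0, 3.68, 13.35, 19.88, 18.9, 3 → Σ = 58.81
T = 58.81 / 15.54 = 3.784427… → 3.78

3.78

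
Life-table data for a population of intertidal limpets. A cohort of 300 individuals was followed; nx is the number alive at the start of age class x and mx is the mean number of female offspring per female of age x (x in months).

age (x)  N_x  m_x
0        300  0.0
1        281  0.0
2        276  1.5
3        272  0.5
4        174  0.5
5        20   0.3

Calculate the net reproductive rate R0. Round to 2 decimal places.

2.14

lx = nx/n0 = nx/300: 1, 0.93667…, 0.92, 0.90667…, 0.58, 0.06667…
lx·mx by age: 0, 0, 1.38, 0.453333…, 0.29, 0.02…
R0 = Σ lx·mx = 2.143333… → 2.14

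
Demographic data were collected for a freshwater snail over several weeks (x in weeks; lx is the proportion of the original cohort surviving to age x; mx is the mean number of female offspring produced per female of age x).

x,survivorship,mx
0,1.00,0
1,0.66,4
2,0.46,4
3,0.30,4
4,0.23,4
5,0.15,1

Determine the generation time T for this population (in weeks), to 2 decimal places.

2.13

lx·mx: 0, 2.64, 1.84, 1.2, 0.92, 0.15 → R0 = 6.75
x·lx·mx: 0, 2.64, 3.68, 3.6, 3.68, 0.75 → Σ = 14.35
T = 14.35 / 6.75 = 2.125926… → 2.13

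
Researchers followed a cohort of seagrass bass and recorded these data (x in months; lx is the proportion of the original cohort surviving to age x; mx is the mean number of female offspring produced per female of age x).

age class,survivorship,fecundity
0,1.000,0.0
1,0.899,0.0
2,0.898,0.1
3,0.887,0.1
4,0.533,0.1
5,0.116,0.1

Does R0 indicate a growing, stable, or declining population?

R0 = Σ lx·mx = 0 + 0 + 0.0898 + 0.0887 + 0.0533 + 0.0116 = 0.2434
R0 < 1, so the population is declining.

declining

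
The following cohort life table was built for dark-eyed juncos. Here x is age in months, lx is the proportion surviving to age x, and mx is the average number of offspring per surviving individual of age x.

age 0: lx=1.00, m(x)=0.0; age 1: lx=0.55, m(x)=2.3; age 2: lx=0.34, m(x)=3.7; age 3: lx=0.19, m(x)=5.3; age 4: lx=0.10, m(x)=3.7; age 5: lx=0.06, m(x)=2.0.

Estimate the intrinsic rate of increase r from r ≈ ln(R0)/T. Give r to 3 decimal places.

R0 = Σ lx·mx = 0 + 1.265 + 1.258 + 1.007 + 0.37 + 0.12 = 4.02
Σ x·lx·mx = 8.882; T = 8.882/4.02 = 2.20945…
r ≈ ln(R0)/T = ln(4.02)/2.20945… = 0.6297… → 0.630

0.630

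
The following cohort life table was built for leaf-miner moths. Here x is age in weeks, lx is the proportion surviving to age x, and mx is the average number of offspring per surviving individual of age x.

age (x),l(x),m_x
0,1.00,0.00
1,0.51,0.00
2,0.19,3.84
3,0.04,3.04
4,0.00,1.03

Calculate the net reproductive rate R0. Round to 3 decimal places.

0.851

lx·mx by age: 0, 0, 0.7296, 0.1216, 0
R0 = Σ lx·mx = 0.8512 → 0.851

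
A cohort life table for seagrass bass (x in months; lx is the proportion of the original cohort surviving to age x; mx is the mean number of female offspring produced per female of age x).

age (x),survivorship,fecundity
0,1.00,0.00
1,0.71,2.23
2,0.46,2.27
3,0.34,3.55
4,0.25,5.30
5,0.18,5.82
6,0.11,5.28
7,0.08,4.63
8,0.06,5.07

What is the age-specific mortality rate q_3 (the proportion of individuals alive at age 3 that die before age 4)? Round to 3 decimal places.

q_3 = (l_3 − l_4) / l_3 = (0.34 − 0.25) / 0.34
     = 0.09 / 0.34 = 0.264706… → 0.265

0.265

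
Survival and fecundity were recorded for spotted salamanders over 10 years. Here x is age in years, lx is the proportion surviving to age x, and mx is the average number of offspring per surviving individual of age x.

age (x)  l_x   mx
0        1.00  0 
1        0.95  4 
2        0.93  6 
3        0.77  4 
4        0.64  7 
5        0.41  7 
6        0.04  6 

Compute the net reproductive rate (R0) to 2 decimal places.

20.05

lx·mx by age: 0, 3.8, 5.58, 3.08, 4.48, 2.87, 0.24
R0 = Σ lx·mx = 20.05 → 20.05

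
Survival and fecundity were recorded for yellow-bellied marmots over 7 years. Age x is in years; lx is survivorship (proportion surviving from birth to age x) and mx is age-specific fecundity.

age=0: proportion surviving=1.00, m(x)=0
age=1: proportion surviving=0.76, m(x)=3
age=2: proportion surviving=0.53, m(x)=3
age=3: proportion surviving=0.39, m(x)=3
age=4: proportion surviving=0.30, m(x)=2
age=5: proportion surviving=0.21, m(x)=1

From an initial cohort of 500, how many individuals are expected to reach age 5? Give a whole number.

Expected survivors = N0 · l_5 = 500 × 0.21 = 105 → 105

105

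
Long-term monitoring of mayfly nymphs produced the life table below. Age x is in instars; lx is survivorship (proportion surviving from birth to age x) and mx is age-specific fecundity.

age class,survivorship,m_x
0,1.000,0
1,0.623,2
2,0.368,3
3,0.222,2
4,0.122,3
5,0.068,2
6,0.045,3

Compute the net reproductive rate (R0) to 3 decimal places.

3.431

lx·mx by age: 0, 1.246, 1.104, 0.444, 0.366, 0.136, 0.135
R0 = Σ lx·mx = 3.431 → 3.431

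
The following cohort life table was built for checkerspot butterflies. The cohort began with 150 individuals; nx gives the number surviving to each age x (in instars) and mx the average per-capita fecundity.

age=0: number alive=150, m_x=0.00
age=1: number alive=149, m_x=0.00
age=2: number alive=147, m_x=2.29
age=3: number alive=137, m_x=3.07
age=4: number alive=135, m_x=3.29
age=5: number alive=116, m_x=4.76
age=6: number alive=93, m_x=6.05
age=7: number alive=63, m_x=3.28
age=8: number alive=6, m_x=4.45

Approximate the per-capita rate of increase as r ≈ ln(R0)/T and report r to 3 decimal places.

lx = nx/n0 = nx/150: 1, 0.99333…, 0.98, 0.91333…, 0.9, 0.77333…, 0.62, 0.42, 0.04
R0 = Σ lx·mx = 0 + 0 + 2.2442 + 2.80393… + 2.961 + 3.68107… + 3.751 + 1.3776 + 0.178 = 16.9968…
Σ x·lx·mx = 76.722733…; T = 76.722733…/16.9968… = 4.51395…
r ≈ ln(R0)/T = ln(16.9968…)/4.51395… = 0.62762… → 0.628

0.628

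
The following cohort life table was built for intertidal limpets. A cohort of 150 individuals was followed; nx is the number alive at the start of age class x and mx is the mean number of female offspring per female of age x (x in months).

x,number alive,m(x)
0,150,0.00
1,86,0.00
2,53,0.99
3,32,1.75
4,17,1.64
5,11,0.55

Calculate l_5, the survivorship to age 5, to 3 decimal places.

0.073

l_5 = n_5/n_0 = 11/150 = 0.073333… → 0.073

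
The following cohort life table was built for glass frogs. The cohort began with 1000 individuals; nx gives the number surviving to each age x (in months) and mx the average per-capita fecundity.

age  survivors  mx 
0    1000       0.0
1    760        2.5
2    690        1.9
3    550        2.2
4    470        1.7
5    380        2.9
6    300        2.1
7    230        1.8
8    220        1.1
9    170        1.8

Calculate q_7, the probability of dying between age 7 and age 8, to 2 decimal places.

lx = nx/n0 = nx/1000: 1, 0.76, 0.69, 0.55, 0.47, 0.38, 0.3, 0.23, 0.22, 0.17
q_7 = (l_7 − l_8) / l_7 = (0.23 − 0.22) / 0.23
     = 0.01 / 0.23 = 0.043478… → 0.04

0.04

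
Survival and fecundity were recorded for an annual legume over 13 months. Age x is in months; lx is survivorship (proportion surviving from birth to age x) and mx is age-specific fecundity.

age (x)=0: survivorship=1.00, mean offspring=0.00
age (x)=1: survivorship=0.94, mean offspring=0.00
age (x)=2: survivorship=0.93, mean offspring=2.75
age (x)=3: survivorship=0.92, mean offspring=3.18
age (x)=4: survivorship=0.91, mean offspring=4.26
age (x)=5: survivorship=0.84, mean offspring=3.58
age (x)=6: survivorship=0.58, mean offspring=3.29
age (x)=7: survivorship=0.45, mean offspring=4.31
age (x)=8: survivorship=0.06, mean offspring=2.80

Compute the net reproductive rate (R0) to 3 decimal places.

16.383

lx·mx by age: 0, 0, 2.5575, 2.9256, 3.8766, 3.0072, 1.9082, 1.9395, 0.168
R0 = Σ lx·mx = 16.3826 → 16.383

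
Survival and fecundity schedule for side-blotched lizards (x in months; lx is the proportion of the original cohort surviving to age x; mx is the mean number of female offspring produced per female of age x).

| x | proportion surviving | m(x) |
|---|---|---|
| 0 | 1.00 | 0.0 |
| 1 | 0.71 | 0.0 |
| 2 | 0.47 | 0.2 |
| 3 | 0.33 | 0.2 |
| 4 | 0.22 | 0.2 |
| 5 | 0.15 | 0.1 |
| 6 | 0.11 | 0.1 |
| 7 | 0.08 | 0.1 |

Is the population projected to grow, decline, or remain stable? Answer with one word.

R0 = Σ lx·mx = 0 + 0 + 0.094 + 0.066 + 0.044 + 0.015 + 0.011 + 0.008 = 0.238
R0 < 1, so the population is declining.

declining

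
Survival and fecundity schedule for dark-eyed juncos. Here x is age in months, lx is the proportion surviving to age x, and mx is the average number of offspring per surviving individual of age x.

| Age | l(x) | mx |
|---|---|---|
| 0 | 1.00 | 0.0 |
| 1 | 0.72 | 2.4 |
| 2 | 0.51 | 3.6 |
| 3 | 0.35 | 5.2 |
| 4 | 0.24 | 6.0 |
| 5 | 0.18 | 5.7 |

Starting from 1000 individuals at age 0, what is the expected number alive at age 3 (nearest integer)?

Expected survivors = N0 · l_3 = 1000 × 0.35 = 350 → 350

350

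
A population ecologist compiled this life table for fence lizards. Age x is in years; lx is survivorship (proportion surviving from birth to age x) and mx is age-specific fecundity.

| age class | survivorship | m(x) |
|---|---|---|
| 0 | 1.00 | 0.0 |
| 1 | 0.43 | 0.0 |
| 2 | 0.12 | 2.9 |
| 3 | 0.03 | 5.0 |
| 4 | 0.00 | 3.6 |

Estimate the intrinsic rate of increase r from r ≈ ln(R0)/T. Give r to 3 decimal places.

R0 = Σ lx·mx = 0 + 0 + 0.348 + 0.15 + 0 = 0.498
Σ x·lx·mx = 1.146; T = 1.146/0.498 = 2.3012…
r ≈ ln(R0)/T = ln(0.498)/2.3012… = -0.30295… → -0.303

-0.303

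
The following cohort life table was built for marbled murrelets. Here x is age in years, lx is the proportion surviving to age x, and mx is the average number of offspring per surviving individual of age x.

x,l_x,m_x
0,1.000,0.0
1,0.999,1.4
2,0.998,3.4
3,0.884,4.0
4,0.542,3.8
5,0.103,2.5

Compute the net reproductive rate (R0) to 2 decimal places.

lx·mx by age: 0, 1.3986, 3.3932, 3.536, 2.0596, 0.2575
R0 = Σ lx·mx = 10.6449 → 10.64

10.64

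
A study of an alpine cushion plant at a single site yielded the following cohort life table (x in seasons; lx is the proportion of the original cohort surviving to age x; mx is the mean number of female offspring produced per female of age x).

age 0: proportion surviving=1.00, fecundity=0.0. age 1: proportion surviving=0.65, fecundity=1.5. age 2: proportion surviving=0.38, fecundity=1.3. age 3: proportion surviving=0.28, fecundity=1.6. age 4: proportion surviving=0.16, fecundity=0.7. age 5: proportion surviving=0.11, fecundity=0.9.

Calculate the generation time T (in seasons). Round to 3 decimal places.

lx·mx: 0, 0.975, 0.494, 0.448, 0.112, 0.099 → R0 = 2.128
x·lx·mx: 0, 0.975, 0.988, 1.344, 0.448, 0.495 → Σ = 4.25
T = 4.25 / 2.128 = 1.99718… → 1.997

1.997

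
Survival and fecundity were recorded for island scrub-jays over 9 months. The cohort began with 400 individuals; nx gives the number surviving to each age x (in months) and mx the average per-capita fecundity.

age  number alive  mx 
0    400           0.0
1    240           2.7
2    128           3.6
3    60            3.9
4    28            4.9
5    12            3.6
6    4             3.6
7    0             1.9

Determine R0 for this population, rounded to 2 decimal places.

3.84

lx = nx/n0 = nx/400: 1, 0.6, 0.32, 0.15, 0.07, 0.03, 0.01, 0
lx·mx by age: 0, 1.62, 1.152, 0.585, 0.343, 0.108, 0.036, 0
R0 = Σ lx·mx = 3.844 → 3.84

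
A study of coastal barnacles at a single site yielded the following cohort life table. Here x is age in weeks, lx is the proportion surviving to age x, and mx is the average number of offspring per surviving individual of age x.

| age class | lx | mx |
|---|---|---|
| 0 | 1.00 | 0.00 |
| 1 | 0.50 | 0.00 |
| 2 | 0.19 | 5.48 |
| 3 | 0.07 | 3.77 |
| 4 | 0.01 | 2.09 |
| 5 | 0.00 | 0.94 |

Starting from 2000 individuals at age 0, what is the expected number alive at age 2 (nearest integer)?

Expected survivors = N0 · l_2 = 2000 × 0.19 = 380 → 380

380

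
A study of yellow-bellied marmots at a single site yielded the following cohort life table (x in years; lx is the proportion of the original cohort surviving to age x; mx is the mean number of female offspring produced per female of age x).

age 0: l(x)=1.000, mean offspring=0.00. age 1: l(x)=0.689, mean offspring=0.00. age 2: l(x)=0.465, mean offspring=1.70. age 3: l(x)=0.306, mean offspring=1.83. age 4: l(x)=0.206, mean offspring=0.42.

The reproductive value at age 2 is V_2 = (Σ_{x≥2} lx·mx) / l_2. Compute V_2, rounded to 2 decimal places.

3.09

lx·mx for x ≥ 2: 0.7905, 0.55998, 0.08652 → sum = 1.437
V_2 = 1.437 / l_2 = 1.437 / 0.465 = 3.090323… → 3.09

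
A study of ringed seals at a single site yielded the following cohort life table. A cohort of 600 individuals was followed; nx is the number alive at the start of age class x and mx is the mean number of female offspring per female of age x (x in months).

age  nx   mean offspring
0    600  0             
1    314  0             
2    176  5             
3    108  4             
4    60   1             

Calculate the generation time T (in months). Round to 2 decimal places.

lx = nx/n0 = nx/600: 1, 0.52333…, 0.29333…, 0.18, 0.1
lx·mx: 0, 0, 1.466667…, 0.72, 0.1 → R0 = 2.286667…
x·lx·mx: 0, 0, 2.933333…, 2.16, 0.4 → Σ = 5.493333…
T = 5.493333… / 2.286667… = 2.402332… → 2.40

2.40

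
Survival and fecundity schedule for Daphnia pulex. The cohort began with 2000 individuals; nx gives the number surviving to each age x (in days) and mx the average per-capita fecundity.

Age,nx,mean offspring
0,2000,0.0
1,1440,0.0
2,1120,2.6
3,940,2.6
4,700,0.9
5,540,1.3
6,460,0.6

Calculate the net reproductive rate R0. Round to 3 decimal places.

3.482

lx = nx/n0 = nx/2000: 1, 0.72, 0.56, 0.47, 0.35, 0.27, 0.23
lx·mx by age: 0, 0, 1.456, 1.222, 0.315, 0.351, 0.138
R0 = Σ lx·mx = 3.482 → 3.482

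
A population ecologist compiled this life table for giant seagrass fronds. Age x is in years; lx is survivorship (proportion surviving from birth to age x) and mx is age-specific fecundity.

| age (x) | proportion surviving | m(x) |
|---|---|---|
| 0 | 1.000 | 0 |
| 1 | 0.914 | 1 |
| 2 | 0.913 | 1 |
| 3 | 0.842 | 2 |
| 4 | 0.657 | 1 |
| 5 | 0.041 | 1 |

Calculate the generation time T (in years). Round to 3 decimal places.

lx·mx: 0, 0.914, 0.913, 1.684, 0.657, 0.041 → R0 = 4.209
x·lx·mx: 0, 0.914, 1.826, 5.052, 2.628, 0.205 → Σ = 10.625
T = 10.625 / 4.209 = 2.524353… → 2.524

2.524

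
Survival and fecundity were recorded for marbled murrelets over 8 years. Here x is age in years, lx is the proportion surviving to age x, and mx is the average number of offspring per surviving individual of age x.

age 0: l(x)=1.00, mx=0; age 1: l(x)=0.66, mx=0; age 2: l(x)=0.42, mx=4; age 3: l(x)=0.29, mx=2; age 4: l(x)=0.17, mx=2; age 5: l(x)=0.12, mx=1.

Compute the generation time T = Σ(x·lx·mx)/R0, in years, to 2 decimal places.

2.60

lx·mx: 0, 0, 1.68, 0.58, 0.34, 0.12 → R0 = 2.72
x·lx·mx: 0, 0, 3.36, 1.74, 1.36, 0.6 → Σ = 7.06
T = 7.06 / 2.72 = 2.595588… → 2.60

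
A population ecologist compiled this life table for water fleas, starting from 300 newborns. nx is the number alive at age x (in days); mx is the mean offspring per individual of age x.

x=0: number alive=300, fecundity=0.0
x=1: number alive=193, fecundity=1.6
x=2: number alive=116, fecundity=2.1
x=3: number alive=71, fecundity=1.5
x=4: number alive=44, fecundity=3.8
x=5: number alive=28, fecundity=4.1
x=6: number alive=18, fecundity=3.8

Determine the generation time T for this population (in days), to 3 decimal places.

2.743

lx = nx/n0 = nx/300: 1, 0.64333…, 0.38667…, 0.23667…, 0.14667…, 0.09333…, 0.06
lx·mx: 0, 1.029333…, 0.812…, 0.355…, 0.557333…, 0.382667…, 0.228 → R0 = 3.364333…
x·lx·mx: 0, 1.029333…, 1.624…, 1.065…, 2.229333…, 1.913333…, 1.368 → Σ = 9.229…
T = 9.229… / 3.364333… = 2.743188… → 2.743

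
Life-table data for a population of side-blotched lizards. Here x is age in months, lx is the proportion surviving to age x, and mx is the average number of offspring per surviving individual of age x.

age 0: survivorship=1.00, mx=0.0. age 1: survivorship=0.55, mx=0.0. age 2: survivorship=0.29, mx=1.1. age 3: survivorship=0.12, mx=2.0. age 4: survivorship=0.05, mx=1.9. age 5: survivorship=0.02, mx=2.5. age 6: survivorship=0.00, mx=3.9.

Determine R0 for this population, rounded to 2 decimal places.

0.70

lx·mx by age: 0, 0, 0.319, 0.24, 0.095, 0.05, 0
R0 = Σ lx·mx = 0.704 → 0.70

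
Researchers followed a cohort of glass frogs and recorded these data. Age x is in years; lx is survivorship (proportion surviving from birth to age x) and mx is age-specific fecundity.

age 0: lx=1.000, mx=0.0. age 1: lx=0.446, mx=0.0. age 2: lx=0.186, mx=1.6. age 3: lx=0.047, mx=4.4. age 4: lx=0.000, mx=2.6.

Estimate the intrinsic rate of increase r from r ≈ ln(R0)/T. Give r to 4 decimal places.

R0 = Σ lx·mx = 0 + 0 + 0.2976 + 0.2068 + 0 = 0.5044
Σ x·lx·mx = 1.2156; T = 1.2156/0.5044 = 2.40999…
r ≈ ln(R0)/T = ln(0.5044)/2.40999… = -0.283978… → -0.2840

-0.2840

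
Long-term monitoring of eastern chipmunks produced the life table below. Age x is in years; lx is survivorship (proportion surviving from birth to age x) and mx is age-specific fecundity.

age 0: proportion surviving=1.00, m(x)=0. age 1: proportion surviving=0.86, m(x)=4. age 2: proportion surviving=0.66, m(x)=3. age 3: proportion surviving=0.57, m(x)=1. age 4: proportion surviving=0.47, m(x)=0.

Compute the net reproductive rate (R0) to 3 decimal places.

5.990

lx·mx by age: 0, 3.44, 1.98, 0.57, 0
R0 = Σ lx·mx = 5.99 → 5.990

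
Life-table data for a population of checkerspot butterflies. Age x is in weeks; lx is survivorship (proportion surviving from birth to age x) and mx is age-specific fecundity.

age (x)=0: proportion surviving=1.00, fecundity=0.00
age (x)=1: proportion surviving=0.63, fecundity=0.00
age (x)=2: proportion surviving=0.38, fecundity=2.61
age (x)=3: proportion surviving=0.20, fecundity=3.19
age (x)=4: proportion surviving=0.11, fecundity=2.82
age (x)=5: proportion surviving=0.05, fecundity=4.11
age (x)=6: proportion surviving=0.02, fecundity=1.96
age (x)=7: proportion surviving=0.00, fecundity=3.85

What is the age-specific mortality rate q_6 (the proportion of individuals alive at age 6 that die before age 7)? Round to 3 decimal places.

1.000

q_6 = (l_6 − l_7) / l_6 = (0.02 − 0) / 0.02
     = 0.02 / 0.02 = 1 → 1.000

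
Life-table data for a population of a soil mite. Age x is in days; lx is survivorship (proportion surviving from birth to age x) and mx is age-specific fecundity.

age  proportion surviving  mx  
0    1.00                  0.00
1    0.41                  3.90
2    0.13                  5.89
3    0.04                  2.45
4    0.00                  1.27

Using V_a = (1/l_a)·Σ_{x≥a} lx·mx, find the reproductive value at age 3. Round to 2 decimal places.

2.45

lx·mx for x ≥ 3: 0.098, 0 → sum = 0.098
V_3 = 0.098 / l_3 = 0.098 / 0.04 = 2.45 → 2.45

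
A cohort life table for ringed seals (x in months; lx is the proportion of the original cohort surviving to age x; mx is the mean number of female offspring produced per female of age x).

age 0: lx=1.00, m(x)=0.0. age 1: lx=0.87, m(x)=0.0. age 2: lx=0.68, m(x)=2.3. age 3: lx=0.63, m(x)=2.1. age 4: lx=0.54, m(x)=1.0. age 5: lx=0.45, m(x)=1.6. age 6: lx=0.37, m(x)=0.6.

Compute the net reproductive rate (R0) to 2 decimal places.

lx·mx by age: 0, 0, 1.564, 1.323, 0.54, 0.72, 0.222
R0 = Σ lx·mx = 4.369 → 4.37

4.37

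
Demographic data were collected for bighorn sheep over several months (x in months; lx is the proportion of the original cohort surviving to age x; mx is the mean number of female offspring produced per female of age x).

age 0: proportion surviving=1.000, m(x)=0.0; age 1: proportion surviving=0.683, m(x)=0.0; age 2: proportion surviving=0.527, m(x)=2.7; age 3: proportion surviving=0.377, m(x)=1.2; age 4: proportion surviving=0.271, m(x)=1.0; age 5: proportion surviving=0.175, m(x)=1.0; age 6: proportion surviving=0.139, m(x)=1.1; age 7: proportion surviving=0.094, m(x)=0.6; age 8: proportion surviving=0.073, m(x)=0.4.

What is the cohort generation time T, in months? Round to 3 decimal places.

3.011

lx·mx: 0, 0, 1.4229, 0.4524, 0.271, 0.175, 0.1529, 0.0564, 0.0292 → R0 = 2.5598
x·lx·mx: 0, 0, 2.8458, 1.3572, 1.084, 0.875, 0.9174, 0.3948, 0.2336 → Σ = 7.7078
T = 7.7078 / 2.5598 = 3.011095… → 3.011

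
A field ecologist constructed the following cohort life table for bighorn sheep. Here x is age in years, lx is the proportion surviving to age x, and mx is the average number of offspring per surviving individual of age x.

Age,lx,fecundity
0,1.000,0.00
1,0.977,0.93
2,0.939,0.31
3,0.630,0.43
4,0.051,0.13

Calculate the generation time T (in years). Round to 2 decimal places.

lx·mx: 0, 0.90861, 0.29109, 0.2709, 0.00663 → R0 = 1.47723
x·lx·mx: 0, 0.90861, 0.58218, 0.8127, 0.02652 → Σ = 2.33001
T = 2.33001 / 1.47723 = 1.577283… → 1.58

1.58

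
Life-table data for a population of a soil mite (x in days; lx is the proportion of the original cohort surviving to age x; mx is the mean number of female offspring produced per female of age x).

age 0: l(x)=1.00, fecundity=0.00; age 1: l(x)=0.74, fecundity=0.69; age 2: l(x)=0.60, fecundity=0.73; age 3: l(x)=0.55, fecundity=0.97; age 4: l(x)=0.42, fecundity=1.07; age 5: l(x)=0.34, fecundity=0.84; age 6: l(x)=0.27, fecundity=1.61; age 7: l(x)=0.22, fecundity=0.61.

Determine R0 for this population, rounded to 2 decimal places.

lx·mx by age: 0, 0.5106, 0.438, 0.5335, 0.4494, 0.2856, 0.4347, 0.1342
R0 = Σ lx·mx = 2.786 → 2.79

2.79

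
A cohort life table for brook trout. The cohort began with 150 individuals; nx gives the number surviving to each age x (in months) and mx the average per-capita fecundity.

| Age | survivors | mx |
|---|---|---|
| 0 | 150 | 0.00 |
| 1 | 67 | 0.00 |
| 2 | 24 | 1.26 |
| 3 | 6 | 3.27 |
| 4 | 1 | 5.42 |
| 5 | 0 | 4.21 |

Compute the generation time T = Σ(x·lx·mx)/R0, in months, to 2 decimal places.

lx = nx/n0 = nx/150: 1, 0.44667…, 0.16, 0.04, 0.00667…, 0
lx·mx: 0, 0, 0.2016, 0.1308, 0.036133…, 0 → R0 = 0.368533…
x·lx·mx: 0, 0, 0.4032, 0.3924, 0.144533…, 0 → Σ = 0.940133…
T = 0.940133… / 0.368533… = 2.551013… → 2.55

2.55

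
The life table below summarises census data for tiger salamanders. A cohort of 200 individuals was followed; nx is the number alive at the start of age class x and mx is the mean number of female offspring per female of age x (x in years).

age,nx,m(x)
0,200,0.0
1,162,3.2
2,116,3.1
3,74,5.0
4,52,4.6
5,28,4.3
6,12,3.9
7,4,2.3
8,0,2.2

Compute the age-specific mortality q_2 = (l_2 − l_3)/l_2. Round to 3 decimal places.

lx = nx/n0 = nx/200: 1, 0.81, 0.58, 0.37, 0.26, 0.14, 0.06, 0.02, 0
q_2 = (l_2 − l_3) / l_2 = (0.58 − 0.37) / 0.58
     = 0.21 / 0.58 = 0.362069… → 0.362

0.362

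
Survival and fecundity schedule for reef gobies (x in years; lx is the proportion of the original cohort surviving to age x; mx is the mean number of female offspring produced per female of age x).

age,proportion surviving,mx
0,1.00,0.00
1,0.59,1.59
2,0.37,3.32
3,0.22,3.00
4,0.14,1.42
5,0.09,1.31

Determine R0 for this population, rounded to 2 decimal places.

3.14

lx·mx by age: 0, 0.9381, 1.2284, 0.66, 0.1988, 0.1179
R0 = Σ lx·mx = 3.1432 → 3.14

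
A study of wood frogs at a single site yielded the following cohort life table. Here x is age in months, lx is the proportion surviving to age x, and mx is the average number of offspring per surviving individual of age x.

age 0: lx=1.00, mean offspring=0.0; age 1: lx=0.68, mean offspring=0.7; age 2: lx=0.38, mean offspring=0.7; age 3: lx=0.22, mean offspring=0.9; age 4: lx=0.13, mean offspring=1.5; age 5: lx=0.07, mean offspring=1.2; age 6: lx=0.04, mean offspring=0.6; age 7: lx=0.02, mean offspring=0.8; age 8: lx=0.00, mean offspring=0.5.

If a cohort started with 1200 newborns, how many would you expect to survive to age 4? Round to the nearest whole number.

156

Expected survivors = N0 · l_4 = 1200 × 0.13 = 156 → 156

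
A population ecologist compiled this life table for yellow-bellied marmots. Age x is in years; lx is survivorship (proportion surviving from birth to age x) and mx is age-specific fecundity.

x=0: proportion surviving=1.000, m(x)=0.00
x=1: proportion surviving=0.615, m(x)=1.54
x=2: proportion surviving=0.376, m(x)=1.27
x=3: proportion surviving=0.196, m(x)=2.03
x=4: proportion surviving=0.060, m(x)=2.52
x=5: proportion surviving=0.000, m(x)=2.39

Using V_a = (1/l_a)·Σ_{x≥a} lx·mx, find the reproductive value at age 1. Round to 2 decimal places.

3.21

lx·mx for x ≥ 1: 0.9471, 0.47752, 0.39788, 0.1512, 0 → sum = 1.9737
V_1 = 1.9737 / l_1 = 1.9737 / 0.615 = 3.209268… → 3.21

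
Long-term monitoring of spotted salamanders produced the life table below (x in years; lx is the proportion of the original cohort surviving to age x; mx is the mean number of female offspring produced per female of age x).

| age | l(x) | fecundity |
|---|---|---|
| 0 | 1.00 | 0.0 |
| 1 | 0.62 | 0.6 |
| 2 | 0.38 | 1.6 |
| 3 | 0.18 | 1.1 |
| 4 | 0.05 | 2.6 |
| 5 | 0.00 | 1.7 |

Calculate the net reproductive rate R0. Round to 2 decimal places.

1.31

lx·mx by age: 0, 0.372, 0.608, 0.198, 0.13, 0
R0 = Σ lx·mx = 1.308 → 1.31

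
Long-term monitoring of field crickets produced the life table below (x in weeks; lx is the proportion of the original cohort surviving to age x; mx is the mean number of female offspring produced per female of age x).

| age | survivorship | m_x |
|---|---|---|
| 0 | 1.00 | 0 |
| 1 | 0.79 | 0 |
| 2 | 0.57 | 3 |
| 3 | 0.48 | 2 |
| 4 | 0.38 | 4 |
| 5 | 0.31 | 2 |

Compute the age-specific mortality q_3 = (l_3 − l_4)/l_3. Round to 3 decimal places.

0.208

q_3 = (l_3 − l_4) / l_3 = (0.48 − 0.38) / 0.48
     = 0.1 / 0.48 = 0.208333… → 0.208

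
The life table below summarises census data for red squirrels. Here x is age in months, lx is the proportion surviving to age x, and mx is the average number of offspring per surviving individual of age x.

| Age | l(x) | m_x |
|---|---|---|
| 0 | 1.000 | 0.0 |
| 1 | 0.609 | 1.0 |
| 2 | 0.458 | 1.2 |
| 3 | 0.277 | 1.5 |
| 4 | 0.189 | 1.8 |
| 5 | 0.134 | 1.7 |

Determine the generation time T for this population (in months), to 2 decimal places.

2.55

lx·mx: 0, 0.609, 0.5496, 0.4155, 0.3402, 0.2278 → R0 = 2.1421
x·lx·mx: 0, 0.609, 1.0992, 1.2465, 1.3608, 1.139 → Σ = 5.4545
T = 5.4545 / 2.1421 = 2.546333… → 2.55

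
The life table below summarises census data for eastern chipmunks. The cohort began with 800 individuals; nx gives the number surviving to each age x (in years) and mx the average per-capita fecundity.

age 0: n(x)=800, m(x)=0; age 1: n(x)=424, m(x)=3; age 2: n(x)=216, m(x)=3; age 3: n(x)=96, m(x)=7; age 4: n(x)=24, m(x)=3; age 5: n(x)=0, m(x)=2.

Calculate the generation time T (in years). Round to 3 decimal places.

1.829

lx = nx/n0 = nx/800: 1, 0.53, 0.27, 0.12, 0.03, 0
lx·mx: 0, 1.59, 0.81, 0.84, 0.09, 0 → R0 = 3.33
x·lx·mx: 0, 1.59, 1.62, 2.52, 0.36, 0 → Σ = 6.09
T = 6.09 / 3.33 = 1.828829… → 1.829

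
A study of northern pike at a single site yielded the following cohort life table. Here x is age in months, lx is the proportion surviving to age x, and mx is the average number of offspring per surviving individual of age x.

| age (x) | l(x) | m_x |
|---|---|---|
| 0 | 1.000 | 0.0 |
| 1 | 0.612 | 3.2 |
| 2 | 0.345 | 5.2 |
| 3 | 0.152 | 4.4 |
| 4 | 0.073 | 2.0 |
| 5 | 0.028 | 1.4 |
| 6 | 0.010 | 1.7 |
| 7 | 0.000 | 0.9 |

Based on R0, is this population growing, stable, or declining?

R0 = Σ lx·mx = 0 + 1.9584 + 1.794 + 0.6688 + 0.146 + 0.0392 + 0.017 + 0 = 4.6234
R0 > 1, so the population is growing.

growing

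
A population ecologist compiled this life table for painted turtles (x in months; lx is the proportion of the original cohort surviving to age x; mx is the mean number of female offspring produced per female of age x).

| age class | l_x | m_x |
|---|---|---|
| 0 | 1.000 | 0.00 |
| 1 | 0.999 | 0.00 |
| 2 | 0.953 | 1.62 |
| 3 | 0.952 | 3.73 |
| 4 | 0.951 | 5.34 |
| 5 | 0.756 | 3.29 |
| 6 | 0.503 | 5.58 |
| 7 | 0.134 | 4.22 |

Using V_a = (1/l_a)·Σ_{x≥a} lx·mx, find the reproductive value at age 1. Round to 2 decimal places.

16.05

lx·mx for x ≥ 1: 0, 1.54386, 3.55096, 5.07834, 2.48724, 2.80674, 0.56548 → sum = 16.03262
V_1 = 16.03262 / l_1 = 16.03262 / 0.999 = 16.048669… → 16.05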